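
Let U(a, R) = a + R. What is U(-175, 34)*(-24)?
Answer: 3384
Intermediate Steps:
U(a, R) = R + a
U(-175, 34)*(-24) = (34 - 175)*(-24) = -141*(-24) = 3384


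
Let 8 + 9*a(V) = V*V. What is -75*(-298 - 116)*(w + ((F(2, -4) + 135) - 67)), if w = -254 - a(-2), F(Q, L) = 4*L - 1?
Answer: -6289350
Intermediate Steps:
a(V) = -8/9 + V²/9 (a(V) = -8/9 + (V*V)/9 = -8/9 + V²/9)
F(Q, L) = -1 + 4*L
w = -2282/9 (w = -254 - (-8/9 + (⅑)*(-2)²) = -254 - (-8/9 + (⅑)*4) = -254 - (-8/9 + 4/9) = -254 - 1*(-4/9) = -254 + 4/9 = -2282/9 ≈ -253.56)
-75*(-298 - 116)*(w + ((F(2, -4) + 135) - 67)) = -75*(-298 - 116)*(-2282/9 + (((-1 + 4*(-4)) + 135) - 67)) = -(-31050)*(-2282/9 + (((-1 - 16) + 135) - 67)) = -(-31050)*(-2282/9 + ((-17 + 135) - 67)) = -(-31050)*(-2282/9 + (118 - 67)) = -(-31050)*(-2282/9 + 51) = -(-31050)*(-1823)/9 = -75*83858 = -6289350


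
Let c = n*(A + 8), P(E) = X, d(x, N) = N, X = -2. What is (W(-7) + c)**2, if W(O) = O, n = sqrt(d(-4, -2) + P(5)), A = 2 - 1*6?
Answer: (7 - 8*I)**2 ≈ -15.0 - 112.0*I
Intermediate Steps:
A = -4 (A = 2 - 6 = -4)
P(E) = -2
n = 2*I (n = sqrt(-2 - 2) = sqrt(-4) = 2*I ≈ 2.0*I)
c = 8*I (c = (2*I)*(-4 + 8) = (2*I)*4 = 8*I ≈ 8.0*I)
(W(-7) + c)**2 = (-7 + 8*I)**2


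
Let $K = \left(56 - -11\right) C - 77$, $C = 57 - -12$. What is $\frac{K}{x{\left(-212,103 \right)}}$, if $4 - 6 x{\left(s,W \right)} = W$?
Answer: $- \frac{9092}{33} \approx -275.52$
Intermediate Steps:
$x{\left(s,W \right)} = \frac{2}{3} - \frac{W}{6}$
$C = 69$ ($C = 57 + 12 = 69$)
$K = 4546$ ($K = \left(56 - -11\right) 69 - 77 = \left(56 + 11\right) 69 - 77 = 67 \cdot 69 - 77 = 4623 - 77 = 4546$)
$\frac{K}{x{\left(-212,103 \right)}} = \frac{4546}{\frac{2}{3} - \frac{103}{6}} = \frac{4546}{- \frac{33}{2}} = 4546 \left(- \frac{2}{33}\right) = - \frac{9092}{33}$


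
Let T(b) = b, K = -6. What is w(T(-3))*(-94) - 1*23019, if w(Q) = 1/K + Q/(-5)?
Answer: -345896/15 ≈ -23060.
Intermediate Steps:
w(Q) = -1/6 - Q/5 (w(Q) = 1/(-6) + Q/(-5) = 1*(-1/6) + Q*(-1/5) = -1/6 - Q/5)
w(T(-3))*(-94) - 1*23019 = (-1/6 - 1/5*(-3))*(-94) - 1*23019 = (-1/6 + 3/5)*(-94) - 23019 = (13/30)*(-94) - 23019 = -611/15 - 23019 = -345896/15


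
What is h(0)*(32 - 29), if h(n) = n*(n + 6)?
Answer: 0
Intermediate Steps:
h(n) = n*(6 + n)
h(0)*(32 - 29) = (0*(6 + 0))*(32 - 29) = (0*6)*3 = 0*3 = 0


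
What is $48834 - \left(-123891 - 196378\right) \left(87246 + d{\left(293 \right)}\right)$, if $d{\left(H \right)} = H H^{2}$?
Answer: $8083910838641$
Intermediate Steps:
$d{\left(H \right)} = H^{3}$
$48834 - \left(-123891 - 196378\right) \left(87246 + d{\left(293 \right)}\right) = 48834 - \left(-123891 - 196378\right) \left(87246 + 293^{3}\right) = 48834 - - 320269 \left(87246 + 25153757\right) = 48834 - \left(-320269\right) 25241003 = 48834 - -8083910789807 = 48834 + 8083910789807 = 8083910838641$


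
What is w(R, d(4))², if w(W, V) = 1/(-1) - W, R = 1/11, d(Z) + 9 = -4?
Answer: 144/121 ≈ 1.1901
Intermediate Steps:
d(Z) = -13 (d(Z) = -9 - 4 = -13)
R = 1/11 ≈ 0.090909
w(W, V) = -1 - W
w(R, d(4))² = (-1 - 1*1/11)² = (-1 - 1/11)² = (-12/11)² = 144/121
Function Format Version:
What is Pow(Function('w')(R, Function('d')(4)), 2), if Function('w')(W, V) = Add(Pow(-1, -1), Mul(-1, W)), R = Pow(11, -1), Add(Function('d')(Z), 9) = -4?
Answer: Rational(144, 121) ≈ 1.1901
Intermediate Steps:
Function('d')(Z) = -13 (Function('d')(Z) = Add(-9, -4) = -13)
R = Rational(1, 11) ≈ 0.090909
Function('w')(W, V) = Add(-1, Mul(-1, W))
Pow(Function('w')(R, Function('d')(4)), 2) = Pow(Add(-1, Mul(-1, Rational(1, 11))), 2) = Pow(Add(-1, Rational(-1, 11)), 2) = Pow(Rational(-12, 11), 2) = Rational(144, 121)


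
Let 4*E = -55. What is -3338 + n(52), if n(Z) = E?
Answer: -13407/4 ≈ -3351.8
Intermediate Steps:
E = -55/4 (E = (1/4)*(-55) = -55/4 ≈ -13.750)
n(Z) = -55/4
-3338 + n(52) = -3338 - 55/4 = -13407/4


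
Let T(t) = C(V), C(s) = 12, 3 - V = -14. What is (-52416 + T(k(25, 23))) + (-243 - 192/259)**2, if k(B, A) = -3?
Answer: 469957917/67081 ≈ 7005.8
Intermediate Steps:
V = 17 (V = 3 - 1*(-14) = 3 + 14 = 17)
T(t) = 12
(-52416 + T(k(25, 23))) + (-243 - 192/259)**2 = (-52416 + 12) + (-243 - 192/259)**2 = -52404 + (-243 - 192*1/259)**2 = -52404 + (-243 - 192/259)**2 = -52404 + (-63129/259)**2 = -52404 + 3985270641/67081 = 469957917/67081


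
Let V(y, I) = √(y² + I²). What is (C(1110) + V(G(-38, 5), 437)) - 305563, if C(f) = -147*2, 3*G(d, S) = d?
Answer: -305857 + 19*√4765/3 ≈ -3.0542e+5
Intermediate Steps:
G(d, S) = d/3
C(f) = -294
V(y, I) = √(I² + y²)
(C(1110) + V(G(-38, 5), 437)) - 305563 = (-294 + √(437² + ((⅓)*(-38))²)) - 305563 = (-294 + √(190969 + (-38/3)²)) - 305563 = (-294 + √(190969 + 1444/9)) - 305563 = (-294 + √(1720165/9)) - 305563 = (-294 + 19*√4765/3) - 305563 = -305857 + 19*√4765/3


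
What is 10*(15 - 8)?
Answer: 70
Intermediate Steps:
10*(15 - 8) = 10*7 = 70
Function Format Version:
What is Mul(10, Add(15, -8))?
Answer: 70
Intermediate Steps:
Mul(10, Add(15, -8)) = Mul(10, 7) = 70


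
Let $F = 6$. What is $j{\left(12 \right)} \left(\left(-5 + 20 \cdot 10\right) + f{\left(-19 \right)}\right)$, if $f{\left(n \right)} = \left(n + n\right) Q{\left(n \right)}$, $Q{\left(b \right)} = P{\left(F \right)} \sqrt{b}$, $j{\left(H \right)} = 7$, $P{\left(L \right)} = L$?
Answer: $1365 - 1596 i \sqrt{19} \approx 1365.0 - 6956.8 i$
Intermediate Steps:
$Q{\left(b \right)} = 6 \sqrt{b}$
$f{\left(n \right)} = 12 n^{\frac{3}{2}}$ ($f{\left(n \right)} = \left(n + n\right) 6 \sqrt{n} = 2 n 6 \sqrt{n} = 12 n^{\frac{3}{2}}$)
$j{\left(12 \right)} \left(\left(-5 + 20 \cdot 10\right) + f{\left(-19 \right)}\right) = 7 \left(\left(-5 + 20 \cdot 10\right) + 12 \left(-19\right)^{\frac{3}{2}}\right) = 7 \left(\left(-5 + 200\right) + 12 \left(- 19 i \sqrt{19}\right)\right) = 7 \left(195 - 228 i \sqrt{19}\right) = 1365 - 1596 i \sqrt{19}$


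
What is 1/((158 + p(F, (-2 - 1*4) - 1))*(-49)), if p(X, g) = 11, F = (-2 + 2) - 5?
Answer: -1/8281 ≈ -0.00012076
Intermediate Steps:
F = -5 (F = 0 - 5 = -5)
1/((158 + p(F, (-2 - 1*4) - 1))*(-49)) = 1/((158 + 11)*(-49)) = 1/(169*(-49)) = 1/(-8281) = -1/8281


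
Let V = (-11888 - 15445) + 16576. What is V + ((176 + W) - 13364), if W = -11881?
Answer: -35826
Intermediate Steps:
V = -10757 (V = -27333 + 16576 = -10757)
V + ((176 + W) - 13364) = -10757 + ((176 - 11881) - 13364) = -10757 + (-11705 - 13364) = -10757 - 25069 = -35826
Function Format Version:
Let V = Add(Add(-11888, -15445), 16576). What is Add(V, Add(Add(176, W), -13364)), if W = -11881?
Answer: -35826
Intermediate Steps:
V = -10757 (V = Add(-27333, 16576) = -10757)
Add(V, Add(Add(176, W), -13364)) = Add(-10757, Add(Add(176, -11881), -13364)) = Add(-10757, Add(-11705, -13364)) = Add(-10757, -25069) = -35826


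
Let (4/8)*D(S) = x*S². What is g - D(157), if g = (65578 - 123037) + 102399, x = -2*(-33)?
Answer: -3208728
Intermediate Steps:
x = 66
D(S) = 132*S² (D(S) = 2*(66*S²) = 132*S²)
g = 44940 (g = -57459 + 102399 = 44940)
g - D(157) = 44940 - 132*157² = 44940 - 132*24649 = 44940 - 1*3253668 = 44940 - 3253668 = -3208728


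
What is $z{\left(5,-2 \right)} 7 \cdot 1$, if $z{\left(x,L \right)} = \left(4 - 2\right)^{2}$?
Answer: $28$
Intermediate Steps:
$z{\left(x,L \right)} = 4$ ($z{\left(x,L \right)} = 2^{2} = 4$)
$z{\left(5,-2 \right)} 7 \cdot 1 = 4 \cdot 7 \cdot 1 = 4 \cdot 7 = 28$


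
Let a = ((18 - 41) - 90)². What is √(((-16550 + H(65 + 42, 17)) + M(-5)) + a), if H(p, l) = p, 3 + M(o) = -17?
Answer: I*√3694 ≈ 60.778*I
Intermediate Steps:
M(o) = -20 (M(o) = -3 - 17 = -20)
a = 12769 (a = (-23 - 90)² = (-113)² = 12769)
√(((-16550 + H(65 + 42, 17)) + M(-5)) + a) = √(((-16550 + (65 + 42)) - 20) + 12769) = √(((-16550 + 107) - 20) + 12769) = √((-16443 - 20) + 12769) = √(-16463 + 12769) = √(-3694) = I*√3694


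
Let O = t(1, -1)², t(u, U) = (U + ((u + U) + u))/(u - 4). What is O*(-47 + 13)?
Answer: 0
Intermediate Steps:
t(u, U) = (2*U + 2*u)/(-4 + u) (t(u, U) = (U + ((U + u) + u))/(-4 + u) = (U + (U + 2*u))/(-4 + u) = (2*U + 2*u)/(-4 + u))
O = 0 (O = (2*(-1 + 1)/(-4 + 1))² = (2*0/(-3))² = (2*(-⅓)*0)² = 0² = 0)
O*(-47 + 13) = 0*(-47 + 13) = 0*(-34) = 0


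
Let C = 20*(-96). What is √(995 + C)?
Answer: 5*I*√37 ≈ 30.414*I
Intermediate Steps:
C = -1920
√(995 + C) = √(995 - 1920) = √(-925) = 5*I*√37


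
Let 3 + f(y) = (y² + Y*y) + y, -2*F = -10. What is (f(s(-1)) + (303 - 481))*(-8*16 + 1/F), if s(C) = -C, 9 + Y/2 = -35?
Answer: 170613/5 ≈ 34123.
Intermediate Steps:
F = 5 (F = -½*(-10) = 5)
Y = -88 (Y = -18 + 2*(-35) = -18 - 70 = -88)
f(y) = -3 + y² - 87*y (f(y) = -3 + ((y² - 88*y) + y) = -3 + (y² - 87*y) = -3 + y² - 87*y)
(f(s(-1)) + (303 - 481))*(-8*16 + 1/F) = ((-3 + (-1*(-1))² - (-87)*(-1)) + (303 - 481))*(-8*16 + 1/5) = ((-3 + 1² - 87*1) - 178)*(-128 + ⅕) = ((-3 + 1 - 87) - 178)*(-639/5) = (-89 - 178)*(-639/5) = -267*(-639/5) = 170613/5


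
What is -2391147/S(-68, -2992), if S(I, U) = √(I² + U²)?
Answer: -2391147*√1937/131716 ≈ -798.97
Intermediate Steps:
-2391147/S(-68, -2992) = -2391147/√((-68)² + (-2992)²) = -2391147/√(4624 + 8952064) = -2391147*√1937/131716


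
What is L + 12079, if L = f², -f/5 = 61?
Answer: 105104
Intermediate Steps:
f = -305 (f = -5*61 = -305)
L = 93025 (L = (-305)² = 93025)
L + 12079 = 93025 + 12079 = 105104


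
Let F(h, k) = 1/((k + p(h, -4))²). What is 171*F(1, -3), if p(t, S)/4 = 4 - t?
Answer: 19/9 ≈ 2.1111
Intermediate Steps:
p(t, S) = 16 - 4*t (p(t, S) = 4*(4 - t) = 16 - 4*t)
F(h, k) = (16 + k - 4*h)⁻² (F(h, k) = 1/((k + (16 - 4*h))²) = 1/((16 + k - 4*h)²) = (16 + k - 4*h)⁻²)
171*F(1, -3) = 171/(16 - 3 - 4*1)² = 171/(16 - 3 - 4)² = 171/9² = 171*(1/81) = 19/9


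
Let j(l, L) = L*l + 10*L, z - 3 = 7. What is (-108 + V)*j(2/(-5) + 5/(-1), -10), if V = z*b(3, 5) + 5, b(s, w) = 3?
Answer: 3358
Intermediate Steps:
z = 10 (z = 3 + 7 = 10)
V = 35 (V = 10*3 + 5 = 30 + 5 = 35)
j(l, L) = 10*L + L*l
(-108 + V)*j(2/(-5) + 5/(-1), -10) = (-108 + 35)*(-10*(10 + (2/(-5) + 5/(-1)))) = -(-730)*(10 + (2*(-1/5) + 5*(-1))) = -(-730)*(10 + (-2/5 - 5)) = -(-730)*(10 - 27/5) = -(-730)*23/5 = -73*(-46) = 3358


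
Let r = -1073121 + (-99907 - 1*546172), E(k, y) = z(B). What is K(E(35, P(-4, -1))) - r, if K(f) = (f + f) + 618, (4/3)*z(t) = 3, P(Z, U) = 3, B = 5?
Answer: 3439645/2 ≈ 1.7198e+6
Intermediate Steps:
z(t) = 9/4 (z(t) = (¾)*3 = 9/4)
E(k, y) = 9/4
K(f) = 618 + 2*f (K(f) = 2*f + 618 = 618 + 2*f)
r = -1719200 (r = -1073121 + (-99907 - 546172) = -1073121 - 646079 = -1719200)
K(E(35, P(-4, -1))) - r = (618 + 2*(9/4)) - 1*(-1719200) = (618 + 9/2) + 1719200 = 1245/2 + 1719200 = 3439645/2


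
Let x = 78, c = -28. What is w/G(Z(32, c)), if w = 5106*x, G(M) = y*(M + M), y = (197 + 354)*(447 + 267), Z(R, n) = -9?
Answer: -11063/196707 ≈ -0.056241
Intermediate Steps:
y = 393414 (y = 551*714 = 393414)
G(M) = 786828*M (G(M) = 393414*(M + M) = 393414*(2*M) = 786828*M)
w = 398268 (w = 5106*78 = 398268)
w/G(Z(32, c)) = 398268/((786828*(-9))) = 398268/(-7081452) = 398268*(-1/7081452) = -11063/196707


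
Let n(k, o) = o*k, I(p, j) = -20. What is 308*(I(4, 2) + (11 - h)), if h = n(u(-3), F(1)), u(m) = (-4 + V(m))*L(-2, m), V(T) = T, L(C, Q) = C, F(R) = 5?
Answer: -24332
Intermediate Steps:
u(m) = 8 - 2*m (u(m) = (-4 + m)*(-2) = 8 - 2*m)
n(k, o) = k*o
h = 70 (h = (8 - 2*(-3))*5 = (8 + 6)*5 = 14*5 = 70)
308*(I(4, 2) + (11 - h)) = 308*(-20 + (11 - 1*70)) = 308*(-20 + (11 - 70)) = 308*(-20 - 59) = 308*(-79) = -24332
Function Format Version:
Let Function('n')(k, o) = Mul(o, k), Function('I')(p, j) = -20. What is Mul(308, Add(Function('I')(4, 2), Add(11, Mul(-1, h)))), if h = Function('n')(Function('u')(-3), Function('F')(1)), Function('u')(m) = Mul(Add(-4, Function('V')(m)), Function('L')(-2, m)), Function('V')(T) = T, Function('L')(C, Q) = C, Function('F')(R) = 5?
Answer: -24332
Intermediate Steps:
Function('u')(m) = Add(8, Mul(-2, m)) (Function('u')(m) = Mul(Add(-4, m), -2) = Add(8, Mul(-2, m)))
Function('n')(k, o) = Mul(k, o)
h = 70 (h = Mul(Add(8, Mul(-2, -3)), 5) = Mul(Add(8, 6), 5) = Mul(14, 5) = 70)
Mul(308, Add(Function('I')(4, 2), Add(11, Mul(-1, h)))) = Mul(308, Add(-20, Add(11, Mul(-1, 70)))) = Mul(308, Add(-20, Add(11, -70))) = Mul(308, Add(-20, -59)) = Mul(308, -79) = -24332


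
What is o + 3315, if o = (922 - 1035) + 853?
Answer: 4055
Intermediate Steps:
o = 740 (o = -113 + 853 = 740)
o + 3315 = 740 + 3315 = 4055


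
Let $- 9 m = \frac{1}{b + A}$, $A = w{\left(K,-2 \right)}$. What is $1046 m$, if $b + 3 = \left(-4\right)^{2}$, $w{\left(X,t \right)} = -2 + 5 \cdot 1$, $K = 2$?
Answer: $- \frac{523}{72} \approx -7.2639$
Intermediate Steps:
$w{\left(X,t \right)} = 3$ ($w{\left(X,t \right)} = -2 + 5 = 3$)
$b = 13$ ($b = -3 + \left(-4\right)^{2} = -3 + 16 = 13$)
$A = 3$
$m = - \frac{1}{144}$ ($m = - \frac{1}{9 \left(13 + 3\right)} = - \frac{1}{9 \cdot 16} = \left(- \frac{1}{9}\right) \frac{1}{16} = - \frac{1}{144} \approx -0.0069444$)
$1046 m = 1046 \left(- \frac{1}{144}\right) = - \frac{523}{72}$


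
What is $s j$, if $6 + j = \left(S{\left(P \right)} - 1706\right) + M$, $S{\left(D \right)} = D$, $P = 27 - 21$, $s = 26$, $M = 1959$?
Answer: $6578$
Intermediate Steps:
$P = 6$
$j = 253$ ($j = -6 + \left(\left(6 - 1706\right) + 1959\right) = -6 + \left(-1700 + 1959\right) = -6 + 259 = 253$)
$s j = 26 \cdot 253 = 6578$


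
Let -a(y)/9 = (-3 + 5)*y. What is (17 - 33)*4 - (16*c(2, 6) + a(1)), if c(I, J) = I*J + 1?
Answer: -254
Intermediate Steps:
a(y) = -18*y (a(y) = -9*(-3 + 5)*y = -18*y)
c(I, J) = 1 + I*J
(17 - 33)*4 - (16*c(2, 6) + a(1)) = (17 - 33)*4 - (16*(1 + 2*6) - 18*1) = -16*4 - (16*(1 + 12) - 18) = -64 - (16*13 - 18) = -64 - (208 - 18) = -64 - 1*190 = -64 - 190 = -254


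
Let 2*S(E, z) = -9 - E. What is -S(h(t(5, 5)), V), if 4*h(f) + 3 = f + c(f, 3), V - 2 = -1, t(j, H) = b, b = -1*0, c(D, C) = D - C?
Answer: 15/4 ≈ 3.7500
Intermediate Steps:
b = 0
t(j, H) = 0
V = 1 (V = 2 - 1 = 1)
h(f) = -3/2 + f/2 (h(f) = -¾ + (f + (f - 1*3))/4 = -¾ + (f + (f - 3))/4 = -¾ + (f + (-3 + f))/4 = -¾ + (-3 + 2*f)/4 = -¾ + (-¾ + f/2) = -3/2 + f/2)
S(E, z) = -9/2 - E/2 (S(E, z) = (-9 - E)/2 = -9/2 - E/2)
-S(h(t(5, 5)), V) = -(-9/2 - (-3/2 + (½)*0)/2) = -(-9/2 - (-3/2 + 0)/2) = -(-9/2 - ½*(-3/2)) = -(-9/2 + ¾) = -1*(-15/4) = 15/4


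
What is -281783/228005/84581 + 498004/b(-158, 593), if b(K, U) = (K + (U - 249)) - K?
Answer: 55836934379769/38569781810 ≈ 1447.7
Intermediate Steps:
b(K, U) = -249 + U (b(K, U) = (K + (-249 + U)) - K = (-249 + K + U) - K = -249 + U)
-281783/228005/84581 + 498004/b(-158, 593) = -281783/228005/84581 + 498004/(-249 + 593) = -281783*1/228005*(1/84581) + 498004/344 = -281783/228005*1/84581 + 498004*(1/344) = -281783/19284890905 + 124501/86 = 55836934379769/38569781810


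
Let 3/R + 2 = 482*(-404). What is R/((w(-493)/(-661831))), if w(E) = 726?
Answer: 661831/47124660 ≈ 0.014044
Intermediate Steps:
R = -1/64910 (R = 3/(-2 + 482*(-404)) = 3/(-2 - 194728) = 3/(-194730) = 3*(-1/194730) = -1/64910 ≈ -1.5406e-5)
R/((w(-493)/(-661831))) = -1/(64910*(726/(-661831))) = -1/(64910*(726*(-1/661831))) = -1/(64910*(-726/661831)) = -1/64910*(-661831/726) = 661831/47124660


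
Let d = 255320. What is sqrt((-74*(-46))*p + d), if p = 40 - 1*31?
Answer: 2*sqrt(71489) ≈ 534.75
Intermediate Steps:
p = 9 (p = 40 - 31 = 9)
sqrt((-74*(-46))*p + d) = sqrt(-74*(-46)*9 + 255320) = sqrt(3404*9 + 255320) = sqrt(30636 + 255320) = sqrt(285956) = 2*sqrt(71489)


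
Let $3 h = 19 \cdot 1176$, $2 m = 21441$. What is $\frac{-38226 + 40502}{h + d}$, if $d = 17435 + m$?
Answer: $\frac{4552}{71207} \approx 0.063926$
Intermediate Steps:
$m = \frac{21441}{2}$ ($m = \frac{1}{2} \cdot 21441 = \frac{21441}{2} \approx 10721.0$)
$d = \frac{56311}{2}$ ($d = 17435 + \frac{21441}{2} = \frac{56311}{2} \approx 28156.0$)
$h = 7448$ ($h = \frac{19 \cdot 1176}{3} = \frac{1}{3} \cdot 22344 = 7448$)
$\frac{-38226 + 40502}{h + d} = \frac{-38226 + 40502}{7448 + \frac{56311}{2}} = \frac{2276}{\frac{71207}{2}} = 2276 \cdot \frac{2}{71207} = \frac{4552}{71207}$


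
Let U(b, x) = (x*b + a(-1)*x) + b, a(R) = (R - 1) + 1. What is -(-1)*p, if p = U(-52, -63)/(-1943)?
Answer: -3287/1943 ≈ -1.6917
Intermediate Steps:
a(R) = R (a(R) = (-1 + R) + 1 = R)
U(b, x) = b - x + b*x (U(b, x) = (x*b - x) + b = (b*x - x) + b = (-x + b*x) + b = b - x + b*x)
p = -3287/1943 (p = (-52 - 1*(-63) - 52*(-63))/(-1943) = (-52 + 63 + 3276)*(-1/1943) = 3287*(-1/1943) = -3287/1943 ≈ -1.6917)
-(-1)*p = -(-1)*(-3287)/1943 = -1*3287/1943 = -3287/1943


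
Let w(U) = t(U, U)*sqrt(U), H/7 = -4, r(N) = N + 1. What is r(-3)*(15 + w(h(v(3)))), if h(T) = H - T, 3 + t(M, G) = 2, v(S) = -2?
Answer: -30 + 2*I*sqrt(26) ≈ -30.0 + 10.198*I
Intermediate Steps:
r(N) = 1 + N
t(M, G) = -1 (t(M, G) = -3 + 2 = -1)
H = -28 (H = 7*(-4) = -28)
h(T) = -28 - T
w(U) = -sqrt(U)
r(-3)*(15 + w(h(v(3)))) = (1 - 3)*(15 - sqrt(-28 - 1*(-2))) = -2*(15 - sqrt(-28 + 2)) = -2*(15 - sqrt(-26)) = -2*(15 - I*sqrt(26)) = -30 + 2*I*sqrt(26)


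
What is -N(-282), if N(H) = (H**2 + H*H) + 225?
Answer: -159273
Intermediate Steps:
N(H) = 225 + 2*H**2 (N(H) = (H**2 + H**2) + 225 = 2*H**2 + 225 = 225 + 2*H**2)
-N(-282) = -(225 + 2*(-282)**2) = -(225 + 2*79524) = -(225 + 159048) = -1*159273 = -159273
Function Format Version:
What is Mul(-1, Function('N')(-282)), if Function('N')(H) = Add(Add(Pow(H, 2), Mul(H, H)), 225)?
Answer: -159273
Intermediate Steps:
Function('N')(H) = Add(225, Mul(2, Pow(H, 2))) (Function('N')(H) = Add(Add(Pow(H, 2), Pow(H, 2)), 225) = Add(Mul(2, Pow(H, 2)), 225) = Add(225, Mul(2, Pow(H, 2))))
Mul(-1, Function('N')(-282)) = Mul(-1, Add(225, Mul(2, Pow(-282, 2)))) = Mul(-1, Add(225, Mul(2, 79524))) = Mul(-1, Add(225, 159048)) = Mul(-1, 159273) = -159273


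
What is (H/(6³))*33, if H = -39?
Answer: -143/24 ≈ -5.9583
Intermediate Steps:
(H/(6³))*33 = -39/(6³)*33 = -39/216*33 = -39*1/216*33 = -13/72*33 = -143/24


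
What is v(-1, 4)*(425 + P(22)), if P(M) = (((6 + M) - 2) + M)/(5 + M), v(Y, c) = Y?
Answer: -3841/9 ≈ -426.78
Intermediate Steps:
P(M) = (4 + 2*M)/(5 + M) (P(M) = ((4 + M) + M)/(5 + M) = (4 + 2*M)/(5 + M))
v(-1, 4)*(425 + P(22)) = -(425 + 2*(2 + 22)/(5 + 22)) = -(425 + 2*24/27) = -(425 + 2*(1/27)*24) = -(425 + 16/9) = -1*3841/9 = -3841/9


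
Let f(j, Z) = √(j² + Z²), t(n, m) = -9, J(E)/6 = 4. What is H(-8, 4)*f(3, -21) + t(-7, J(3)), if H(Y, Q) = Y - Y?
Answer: -9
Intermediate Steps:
J(E) = 24 (J(E) = 6*4 = 24)
H(Y, Q) = 0
f(j, Z) = √(Z² + j²)
H(-8, 4)*f(3, -21) + t(-7, J(3)) = 0*√((-21)² + 3²) - 9 = 0*√(441 + 9) - 9 = 0*√450 - 9 = 0*(15*√2) - 9 = 0 - 9 = -9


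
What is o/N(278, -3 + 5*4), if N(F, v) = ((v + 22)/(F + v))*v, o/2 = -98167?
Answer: -57918530/663 ≈ -87358.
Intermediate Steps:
o = -196334 (o = 2*(-98167) = -196334)
N(F, v) = v*(22 + v)/(F + v) (N(F, v) = ((22 + v)/(F + v))*v = v*(22 + v)/(F + v))
o/N(278, -3 + 5*4) = -196334*(278 + (-3 + 5*4))/((-3 + 5*4)*(22 + (-3 + 5*4))) = -196334*(278 + (-3 + 20))/((-3 + 20)*(22 + (-3 + 20))) = -196334*(278 + 17)/(17*(22 + 17)) = -196334/(17*39/295) = -196334/(17*(1/295)*39) = -196334/663/295 = -196334*295/663 = -57918530/663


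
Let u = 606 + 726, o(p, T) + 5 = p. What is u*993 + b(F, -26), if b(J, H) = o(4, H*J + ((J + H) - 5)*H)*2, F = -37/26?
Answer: 1322674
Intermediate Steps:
o(p, T) = -5 + p
u = 1332
F = -37/26 (F = -37*1/26 = -37/26 ≈ -1.4231)
b(J, H) = -2 (b(J, H) = (-5 + 4)*2 = -1*2 = -2)
u*993 + b(F, -26) = 1332*993 - 2 = 1322676 - 2 = 1322674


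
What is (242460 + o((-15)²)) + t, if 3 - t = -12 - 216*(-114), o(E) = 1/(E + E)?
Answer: 98032951/450 ≈ 2.1785e+5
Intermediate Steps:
o(E) = 1/(2*E)
t = -24609 (t = 3 - (-12 - 216*(-114)) = 3 - (-12 + 24624) = 3 - 1*24612 = 3 - 24612 = -24609)
(242460 + o((-15)²)) + t = (242460 + 1/(2*((-15)²))) - 24609 = (242460 + (½)/225) - 24609 = (242460 + (½)*(1/225)) - 24609 = (242460 + 1/450) - 24609 = 109107001/450 - 24609 = 98032951/450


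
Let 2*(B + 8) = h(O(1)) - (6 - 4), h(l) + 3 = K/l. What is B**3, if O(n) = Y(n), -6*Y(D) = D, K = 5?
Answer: -132651/8 ≈ -16581.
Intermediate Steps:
Y(D) = -D/6
O(n) = -n/6
h(l) = -3 + 5/l
B = -51/2 (B = -8 + ((-3 + 5/((-1/6*1))) - (6 - 4))/2 = -8 + ((-3 + 5/(-1/6)) - 1*2)/2 = -8 + ((-3 + 5*(-6)) - 2)/2 = -8 + ((-3 - 30) - 2)/2 = -8 + (-33 - 2)/2 = -8 + (1/2)*(-35) = -8 - 35/2 = -51/2 ≈ -25.500)
B**3 = (-51/2)**3 = -132651/8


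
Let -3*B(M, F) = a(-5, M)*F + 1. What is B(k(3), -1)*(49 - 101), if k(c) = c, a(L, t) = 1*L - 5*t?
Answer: 364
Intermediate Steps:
a(L, t) = L - 5*t
B(M, F) = -1/3 - F*(-5 - 5*M)/3 (B(M, F) = -((-5 - 5*M)*F + 1)/3 = -(F*(-5 - 5*M) + 1)/3 = -(1 + F*(-5 - 5*M))/3 = -1/3 - F*(-5 - 5*M)/3)
B(k(3), -1)*(49 - 101) = (-1/3 + (5/3)*(-1)*(1 + 3))*(49 - 101) = (-1/3 + (5/3)*(-1)*4)*(-52) = (-1/3 - 20/3)*(-52) = -7*(-52) = 364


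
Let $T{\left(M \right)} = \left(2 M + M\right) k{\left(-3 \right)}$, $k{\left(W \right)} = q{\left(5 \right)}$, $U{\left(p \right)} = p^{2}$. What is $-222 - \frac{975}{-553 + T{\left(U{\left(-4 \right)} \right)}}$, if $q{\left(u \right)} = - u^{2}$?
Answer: $- \frac{388191}{1753} \approx -221.44$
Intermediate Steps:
$k{\left(W \right)} = -25$ ($k{\left(W \right)} = - 5^{2} = \left(-1\right) 25 = -25$)
$T{\left(M \right)} = - 75 M$ ($T{\left(M \right)} = \left(2 M + M\right) \left(-25\right) = 3 M \left(-25\right) = - 75 M$)
$-222 - \frac{975}{-553 + T{\left(U{\left(-4 \right)} \right)}} = -222 - \frac{975}{-553 - 75 \left(-4\right)^{2}} = -222 - \frac{975}{-553 - 1200} = -222 - \frac{975}{-1753} = -222 - - \frac{975}{1753} = -222 + \frac{975}{1753} = - \frac{388191}{1753}$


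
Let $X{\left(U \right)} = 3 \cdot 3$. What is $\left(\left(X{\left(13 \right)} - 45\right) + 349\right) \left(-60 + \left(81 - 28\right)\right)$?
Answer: $-2191$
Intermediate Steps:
$X{\left(U \right)} = 9$
$\left(\left(X{\left(13 \right)} - 45\right) + 349\right) \left(-60 + \left(81 - 28\right)\right) = \left(\left(9 - 45\right) + 349\right) \left(-60 + \left(81 - 28\right)\right) = \left(-36 + 349\right) \left(-60 + \left(81 - 28\right)\right) = 313 \left(-60 + 53\right) = 313 \left(-7\right) = -2191$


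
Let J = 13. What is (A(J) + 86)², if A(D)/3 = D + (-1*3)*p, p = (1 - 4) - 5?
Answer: 38809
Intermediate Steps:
p = -8 (p = -3 - 5 = -8)
A(D) = 72 + 3*D (A(D) = 3*(D - 1*3*(-8)) = 3*(D - 3*(-8)) = 3*(D + 24) = 3*(24 + D) = 72 + 3*D)
(A(J) + 86)² = ((72 + 3*13) + 86)² = ((72 + 39) + 86)² = (111 + 86)² = 197² = 38809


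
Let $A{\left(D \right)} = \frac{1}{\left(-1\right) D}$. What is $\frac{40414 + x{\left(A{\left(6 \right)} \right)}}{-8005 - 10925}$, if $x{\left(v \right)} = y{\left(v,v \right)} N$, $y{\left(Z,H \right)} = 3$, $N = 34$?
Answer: $- \frac{20258}{9465} \approx -2.1403$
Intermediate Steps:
$A{\left(D \right)} = - \frac{1}{D}$
$x{\left(v \right)} = 102$ ($x{\left(v \right)} = 3 \cdot 34 = 102$)
$\frac{40414 + x{\left(A{\left(6 \right)} \right)}}{-8005 - 10925} = \frac{40414 + 102}{-8005 - 10925} = \frac{40516}{-18930} = 40516 \left(- \frac{1}{18930}\right) = - \frac{20258}{9465}$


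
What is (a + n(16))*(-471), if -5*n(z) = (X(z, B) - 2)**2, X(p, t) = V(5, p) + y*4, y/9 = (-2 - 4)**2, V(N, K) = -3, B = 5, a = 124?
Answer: 784714731/5 ≈ 1.5694e+8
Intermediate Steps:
y = 324 (y = 9*(-2 - 4)**2 = 9*(-6)**2 = 9*36 = 324)
X(p, t) = 1293 (X(p, t) = -3 + 324*4 = -3 + 1296 = 1293)
n(z) = -1666681/5 (n(z) = -(1293 - 2)**2/5 = -1/5*1291**2 = -1/5*1666681 = -1666681/5)
(a + n(16))*(-471) = (124 - 1666681/5)*(-471) = -1666061/5*(-471) = 784714731/5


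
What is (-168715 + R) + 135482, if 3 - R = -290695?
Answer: 257465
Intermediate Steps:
R = 290698 (R = 3 - 1*(-290695) = 3 + 290695 = 290698)
(-168715 + R) + 135482 = (-168715 + 290698) + 135482 = 121983 + 135482 = 257465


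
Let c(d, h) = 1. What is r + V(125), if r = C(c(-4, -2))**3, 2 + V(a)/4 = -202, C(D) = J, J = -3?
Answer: -843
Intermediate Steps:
C(D) = -3
V(a) = -816 (V(a) = -8 + 4*(-202) = -8 - 808 = -816)
r = -27 (r = (-3)**3 = -27)
r + V(125) = -27 - 816 = -843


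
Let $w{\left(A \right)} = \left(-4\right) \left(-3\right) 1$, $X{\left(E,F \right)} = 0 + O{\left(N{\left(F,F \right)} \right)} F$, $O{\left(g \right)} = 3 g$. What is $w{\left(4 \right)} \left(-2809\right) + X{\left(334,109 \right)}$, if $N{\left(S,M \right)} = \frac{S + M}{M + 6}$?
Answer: $- \frac{3805134}{115} \approx -33088.0$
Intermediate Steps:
$N{\left(S,M \right)} = \frac{M + S}{6 + M}$
$X{\left(E,F \right)} = \frac{6 F^{2}}{6 + F}$ ($X{\left(E,F \right)} = 0 + 3 \frac{F + F}{6 + F} F = 0 + 3 \frac{2 F}{6 + F} F = 0 + \frac{6 F}{6 + F} F = 0 + \frac{6 F^{2}}{6 + F} = \frac{6 F^{2}}{6 + F}$)
$w{\left(A \right)} = 12$ ($w{\left(A \right)} = 12 \cdot 1 = 12$)
$w{\left(4 \right)} \left(-2809\right) + X{\left(334,109 \right)} = 12 \left(-2809\right) + \frac{6 \cdot 109^{2}}{6 + 109} = -33708 + 6 \cdot 11881 \cdot \frac{1}{115} = -33708 + \frac{71286}{115} = - \frac{3805134}{115}$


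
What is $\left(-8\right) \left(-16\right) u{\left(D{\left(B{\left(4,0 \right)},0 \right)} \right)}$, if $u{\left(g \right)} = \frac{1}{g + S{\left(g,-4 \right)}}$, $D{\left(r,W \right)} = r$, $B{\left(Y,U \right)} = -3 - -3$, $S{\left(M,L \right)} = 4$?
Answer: $32$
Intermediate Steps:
$B{\left(Y,U \right)} = 0$ ($B{\left(Y,U \right)} = -3 + 3 = 0$)
$u{\left(g \right)} = \frac{1}{4 + g}$ ($u{\left(g \right)} = \frac{1}{g + 4} = \frac{1}{4 + g}$)
$\left(-8\right) \left(-16\right) u{\left(D{\left(B{\left(4,0 \right)},0 \right)} \right)} = \frac{\left(-8\right) \left(-16\right)}{4 + 0} = \frac{128}{4} = 128 \cdot \frac{1}{4} = 32$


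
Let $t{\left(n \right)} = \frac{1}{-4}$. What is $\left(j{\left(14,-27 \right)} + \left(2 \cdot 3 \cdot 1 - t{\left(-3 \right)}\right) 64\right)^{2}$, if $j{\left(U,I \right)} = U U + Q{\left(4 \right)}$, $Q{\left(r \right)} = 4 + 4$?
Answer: $364816$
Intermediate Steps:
$Q{\left(r \right)} = 8$
$t{\left(n \right)} = - \frac{1}{4}$
$j{\left(U,I \right)} = 8 + U^{2}$ ($j{\left(U,I \right)} = U U + 8 = U^{2} + 8 = 8 + U^{2}$)
$\left(j{\left(14,-27 \right)} + \left(2 \cdot 3 \cdot 1 - t{\left(-3 \right)}\right) 64\right)^{2} = \left(\left(8 + 14^{2}\right) + \left(2 \cdot 3 \cdot 1 - - \frac{1}{4}\right) 64\right)^{2} = \left(\left(8 + 196\right) + \left(6 \cdot 1 + \frac{1}{4}\right) 64\right)^{2} = \left(204 + \left(6 + \frac{1}{4}\right) 64\right)^{2} = \left(204 + \frac{25}{4} \cdot 64\right)^{2} = \left(204 + 400\right)^{2} = 604^{2} = 364816$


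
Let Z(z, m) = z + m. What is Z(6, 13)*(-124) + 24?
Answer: -2332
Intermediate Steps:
Z(z, m) = m + z
Z(6, 13)*(-124) + 24 = (13 + 6)*(-124) + 24 = 19*(-124) + 24 = -2356 + 24 = -2332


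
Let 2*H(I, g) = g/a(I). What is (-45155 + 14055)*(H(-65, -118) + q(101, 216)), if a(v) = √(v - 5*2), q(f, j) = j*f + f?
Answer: -681618700 - 366980*I*√3/3 ≈ -6.8162e+8 - 2.1188e+5*I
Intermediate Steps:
q(f, j) = f + f*j (q(f, j) = f*j + f = f + f*j)
a(v) = √(-10 + v) (a(v) = √(v - 10) = √(-10 + v))
H(I, g) = g/(2*√(-10 + I)) (H(I, g) = (g/(√(-10 + I)))/2 = (g/√(-10 + I))/2 = g/(2*√(-10 + I)))
(-45155 + 14055)*(H(-65, -118) + q(101, 216)) = (-45155 + 14055)*((½)*(-118)/√(-10 - 65) + 101*(1 + 216)) = -31100*((½)*(-118)/√(-75) + 101*217) = -31100*((½)*(-118)*(-I*√3/15) + 21917) = -31100*(59*I*√3/15 + 21917) = -31100*(21917 + 59*I*√3/15) = -681618700 - 366980*I*√3/3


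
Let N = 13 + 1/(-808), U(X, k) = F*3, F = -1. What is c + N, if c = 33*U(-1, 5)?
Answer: -69489/808 ≈ -86.001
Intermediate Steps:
U(X, k) = -3 (U(X, k) = -1*3 = -3)
c = -99 (c = 33*(-3) = -99)
N = 10503/808 (N = 13 - 1/808 = 10503/808 ≈ 12.999)
c + N = -99 + 10503/808 = -69489/808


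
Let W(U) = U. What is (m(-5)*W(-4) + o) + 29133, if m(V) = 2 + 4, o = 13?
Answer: 29122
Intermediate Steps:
m(V) = 6
(m(-5)*W(-4) + o) + 29133 = (6*(-4) + 13) + 29133 = (-24 + 13) + 29133 = -11 + 29133 = 29122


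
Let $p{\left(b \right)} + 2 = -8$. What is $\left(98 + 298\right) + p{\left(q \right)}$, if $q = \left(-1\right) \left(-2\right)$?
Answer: $386$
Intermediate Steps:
$q = 2$
$p{\left(b \right)} = -10$ ($p{\left(b \right)} = -2 - 8 = -10$)
$\left(98 + 298\right) + p{\left(q \right)} = \left(98 + 298\right) - 10 = 396 - 10 = 386$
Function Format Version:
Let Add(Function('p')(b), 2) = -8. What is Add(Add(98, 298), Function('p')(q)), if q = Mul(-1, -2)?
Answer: 386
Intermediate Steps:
q = 2
Function('p')(b) = -10 (Function('p')(b) = Add(-2, -8) = -10)
Add(Add(98, 298), Function('p')(q)) = Add(Add(98, 298), -10) = Add(396, -10) = 386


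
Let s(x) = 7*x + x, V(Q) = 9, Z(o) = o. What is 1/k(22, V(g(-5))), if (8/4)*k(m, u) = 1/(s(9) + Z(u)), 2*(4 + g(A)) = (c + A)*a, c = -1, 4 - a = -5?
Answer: 162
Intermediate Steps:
a = 9 (a = 4 - 1*(-5) = 4 + 5 = 9)
g(A) = -17/2 + 9*A/2 (g(A) = -4 + ((-1 + A)*9)/2 = -4 + (-9 + 9*A)/2 = -4 + (-9/2 + 9*A/2) = -17/2 + 9*A/2)
s(x) = 8*x
k(m, u) = 1/(2*(72 + u)) (k(m, u) = 1/(2*(8*9 + u)) = 1/(2*(72 + u)))
1/k(22, V(g(-5))) = 1/(1/(2*(72 + 9))) = 1/((½)/81) = 1/((½)*(1/81)) = 1/(1/162) = 162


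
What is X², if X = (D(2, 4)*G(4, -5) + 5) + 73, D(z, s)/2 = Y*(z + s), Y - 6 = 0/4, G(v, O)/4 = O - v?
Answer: 6320196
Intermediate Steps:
G(v, O) = -4*v + 4*O (G(v, O) = 4*(O - v) = -4*v + 4*O)
Y = 6 (Y = 6 + 0/4 = 6 + 0*(¼) = 6 + 0 = 6)
D(z, s) = 12*s + 12*z (D(z, s) = 2*(6*(z + s)) = 2*(6*(s + z)) = 2*(6*s + 6*z) = 12*s + 12*z)
X = -2514 (X = ((12*4 + 12*2)*(-4*4 + 4*(-5)) + 5) + 73 = ((48 + 24)*(-16 - 20) + 5) + 73 = (72*(-36) + 5) + 73 = (-2592 + 5) + 73 = -2587 + 73 = -2514)
X² = (-2514)² = 6320196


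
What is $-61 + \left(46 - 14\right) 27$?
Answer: $803$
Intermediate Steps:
$-61 + \left(46 - 14\right) 27 = -61 + 32 \cdot 27 = -61 + 864 = 803$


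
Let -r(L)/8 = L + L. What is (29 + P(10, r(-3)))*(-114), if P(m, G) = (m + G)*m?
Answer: -69426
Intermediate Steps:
r(L) = -16*L (r(L) = -8*(L + L) = -16*L)
P(m, G) = m*(G + m) (P(m, G) = (G + m)*m = m*(G + m))
(29 + P(10, r(-3)))*(-114) = (29 + 10*(-16*(-3) + 10))*(-114) = (29 + 10*(48 + 10))*(-114) = (29 + 10*58)*(-114) = (29 + 580)*(-114) = 609*(-114) = -69426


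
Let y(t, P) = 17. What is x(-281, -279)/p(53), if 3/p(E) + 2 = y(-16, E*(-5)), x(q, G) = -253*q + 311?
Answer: 357020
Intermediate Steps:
x(q, G) = 311 - 253*q
p(E) = ⅕ (p(E) = 3/(-2 + 17) = 3/15 = 3*(1/15) = ⅕)
x(-281, -279)/p(53) = (311 - 253*(-281))/(⅕) = (311 + 71093)*5 = 71404*5 = 357020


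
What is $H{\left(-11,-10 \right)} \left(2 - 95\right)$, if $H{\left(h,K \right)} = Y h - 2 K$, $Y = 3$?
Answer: $1209$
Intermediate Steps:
$H{\left(h,K \right)} = - 2 K + 3 h$ ($H{\left(h,K \right)} = 3 h - 2 K = - 2 K + 3 h$)
$H{\left(-11,-10 \right)} \left(2 - 95\right) = \left(\left(-2\right) \left(-10\right) + 3 \left(-11\right)\right) \left(2 - 95\right) = \left(20 - 33\right) \left(-93\right) = \left(-13\right) \left(-93\right) = 1209$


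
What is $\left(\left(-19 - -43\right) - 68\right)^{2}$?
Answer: $1936$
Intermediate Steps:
$\left(\left(-19 - -43\right) - 68\right)^{2} = \left(\left(-19 + 43\right) - 68\right)^{2} = \left(24 - 68\right)^{2} = \left(-44\right)^{2} = 1936$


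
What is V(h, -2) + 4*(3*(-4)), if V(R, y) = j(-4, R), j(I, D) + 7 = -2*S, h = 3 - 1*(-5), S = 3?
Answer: -61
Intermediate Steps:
h = 8 (h = 3 + 5 = 8)
j(I, D) = -13 (j(I, D) = -7 - 2*3 = -7 - 6 = -13)
V(R, y) = -13
V(h, -2) + 4*(3*(-4)) = -13 + 4*(3*(-4)) = -13 + 4*(-12) = -13 - 48 = -61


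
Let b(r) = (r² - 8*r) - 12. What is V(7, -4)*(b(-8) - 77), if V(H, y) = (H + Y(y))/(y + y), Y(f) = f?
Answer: -117/8 ≈ -14.625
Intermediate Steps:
b(r) = -12 + r² - 8*r
V(H, y) = (H + y)/(2*y) (V(H, y) = (H + y)/(y + y) = (H + y)/((2*y)) = (H + y)*(1/(2*y)) = (H + y)/(2*y))
V(7, -4)*(b(-8) - 77) = ((½)*(7 - 4)/(-4))*((-12 + (-8)² - 8*(-8)) - 77) = ((½)*(-¼)*3)*((-12 + 64 + 64) - 77) = -3*(116 - 77)/8 = -3/8*39 = -117/8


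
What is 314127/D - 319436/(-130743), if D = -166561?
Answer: 12135673235/21776684823 ≈ 0.55728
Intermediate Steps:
314127/D - 319436/(-130743) = 314127/(-166561) - 319436/(-130743) = 314127*(-1/166561) - 319436*(-1/130743) = -314127/166561 + 319436/130743 = 12135673235/21776684823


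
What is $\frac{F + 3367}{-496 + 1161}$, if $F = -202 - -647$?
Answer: $\frac{3812}{665} \approx 5.7323$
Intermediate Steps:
$F = 445$ ($F = -202 + 647 = 445$)
$\frac{F + 3367}{-496 + 1161} = \frac{445 + 3367}{-496 + 1161} = \frac{3812}{665}$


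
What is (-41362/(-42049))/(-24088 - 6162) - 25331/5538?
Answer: -16110405718753/3522118850250 ≈ -4.5741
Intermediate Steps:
(-41362/(-42049))/(-24088 - 6162) - 25331/5538 = -41362*(-1/42049)/(-30250) - 25331*1/5538 = (41362/42049)*(-1/30250) - 25331/5538 = -20681/635991125 - 25331/5538 = -16110405718753/3522118850250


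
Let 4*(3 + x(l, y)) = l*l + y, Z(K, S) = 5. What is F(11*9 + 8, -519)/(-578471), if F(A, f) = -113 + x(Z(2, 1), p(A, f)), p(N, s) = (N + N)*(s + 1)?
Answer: 111291/2313884 ≈ 0.048097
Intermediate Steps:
p(N, s) = 2*N*(1 + s) (p(N, s) = (2*N)*(1 + s) = 2*N*(1 + s))
x(l, y) = -3 + y/4 + l**2/4 (x(l, y) = -3 + (l*l + y)/4 = -3 + (l**2 + y)/4 = -3 + (y + l**2)/4 = -3 + (y/4 + l**2/4) = -3 + y/4 + l**2/4)
F(A, f) = -439/4 + A*(1 + f)/2 (F(A, f) = -113 + (-3 + (2*A*(1 + f))/4 + (1/4)*5**2) = -113 + (-3 + A*(1 + f)/2 + (1/4)*25) = -113 + (-3 + A*(1 + f)/2 + 25/4) = -113 + (13/4 + A*(1 + f)/2) = -439/4 + A*(1 + f)/2)
F(11*9 + 8, -519)/(-578471) = (-439/4 + (11*9 + 8)*(1 - 519)/2)/(-578471) = (-439/4 + (1/2)*(99 + 8)*(-518))*(-1/578471) = (-439/4 + (1/2)*107*(-518))*(-1/578471) = (-439/4 - 27713)*(-1/578471) = -111291/4*(-1/578471) = 111291/2313884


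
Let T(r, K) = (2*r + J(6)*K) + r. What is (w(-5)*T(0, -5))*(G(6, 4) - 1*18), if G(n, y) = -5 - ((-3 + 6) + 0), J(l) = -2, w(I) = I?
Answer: 1300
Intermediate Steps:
G(n, y) = -8 (G(n, y) = -5 - (3 + 0) = -5 - 1*3 = -5 - 3 = -8)
T(r, K) = -2*K + 3*r (T(r, K) = (2*r - 2*K) + r = (-2*K + 2*r) + r = -2*K + 3*r)
(w(-5)*T(0, -5))*(G(6, 4) - 1*18) = (-5*(-2*(-5) + 3*0))*(-8 - 1*18) = (-5*(10 + 0))*(-8 - 18) = -5*10*(-26) = -50*(-26) = 1300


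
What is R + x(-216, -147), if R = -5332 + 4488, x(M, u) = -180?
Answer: -1024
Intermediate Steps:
R = -844
R + x(-216, -147) = -844 - 180 = -1024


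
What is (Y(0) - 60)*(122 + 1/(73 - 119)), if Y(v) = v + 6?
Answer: -151497/23 ≈ -6586.8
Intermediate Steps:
Y(v) = 6 + v
(Y(0) - 60)*(122 + 1/(73 - 119)) = ((6 + 0) - 60)*(122 + 1/(73 - 119)) = (6 - 60)*(122 + 1/(-46)) = -54*(122 - 1/46) = -54*5611/46 = -151497/23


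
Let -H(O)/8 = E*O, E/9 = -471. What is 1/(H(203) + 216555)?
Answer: 1/7100691 ≈ 1.4083e-7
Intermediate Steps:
E = -4239 (E = 9*(-471) = -4239)
H(O) = 33912*O (H(O) = -(-33912)*O = 33912*O)
1/(H(203) + 216555) = 1/(33912*203 + 216555) = 1/(6884136 + 216555) = 1/7100691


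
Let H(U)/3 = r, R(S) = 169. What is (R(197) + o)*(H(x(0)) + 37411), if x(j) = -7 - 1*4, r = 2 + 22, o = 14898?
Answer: 564756361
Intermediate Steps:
r = 24
x(j) = -11 (x(j) = -7 - 4 = -11)
H(U) = 72 (H(U) = 3*24 = 72)
(R(197) + o)*(H(x(0)) + 37411) = (169 + 14898)*(72 + 37411) = 15067*37483 = 564756361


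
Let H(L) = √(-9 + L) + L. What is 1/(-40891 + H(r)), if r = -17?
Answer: -20454/836732245 - I*√26/1673464490 ≈ -2.4445e-5 - 3.047e-9*I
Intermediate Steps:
H(L) = L + √(-9 + L)
1/(-40891 + H(r)) = 1/(-40891 + (-17 + √(-9 - 17))) = 1/(-40891 + (-17 + √(-26))) = 1/(-40891 + (-17 + I*√26)) = 1/(-40908 + I*√26)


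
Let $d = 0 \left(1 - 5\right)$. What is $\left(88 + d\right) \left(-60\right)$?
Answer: $-5280$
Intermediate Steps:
$d = 0$ ($d = 0 \left(-4\right) = 0$)
$\left(88 + d\right) \left(-60\right) = \left(88 + 0\right) \left(-60\right) = 88 \left(-60\right) = -5280$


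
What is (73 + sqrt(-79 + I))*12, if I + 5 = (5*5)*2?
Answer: 876 + 12*I*sqrt(34) ≈ 876.0 + 69.971*I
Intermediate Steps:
I = 45 (I = -5 + (5*5)*2 = -5 + 25*2 = -5 + 50 = 45)
(73 + sqrt(-79 + I))*12 = (73 + sqrt(-79 + 45))*12 = (73 + sqrt(-34))*12 = (73 + I*sqrt(34))*12 = 876 + 12*I*sqrt(34)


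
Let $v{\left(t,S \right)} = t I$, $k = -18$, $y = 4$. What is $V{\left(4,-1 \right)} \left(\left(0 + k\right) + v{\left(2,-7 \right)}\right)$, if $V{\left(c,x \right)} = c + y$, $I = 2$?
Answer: $-112$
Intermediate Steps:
$v{\left(t,S \right)} = 2 t$ ($v{\left(t,S \right)} = t 2 = 2 t$)
$V{\left(c,x \right)} = 4 + c$ ($V{\left(c,x \right)} = c + 4 = 4 + c$)
$V{\left(4,-1 \right)} \left(\left(0 + k\right) + v{\left(2,-7 \right)}\right) = \left(4 + 4\right) \left(\left(0 - 18\right) + 2 \cdot 2\right) = 8 \left(-18 + 4\right) = 8 \left(-14\right) = -112$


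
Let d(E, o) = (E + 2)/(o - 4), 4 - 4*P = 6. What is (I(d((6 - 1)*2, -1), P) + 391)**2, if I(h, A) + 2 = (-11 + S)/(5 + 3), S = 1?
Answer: 2405601/16 ≈ 1.5035e+5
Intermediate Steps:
P = -1/2 (P = 1 - 1/4*6 = 1 - 3/2 = -1/2 ≈ -0.50000)
d(E, o) = (2 + E)/(-4 + o)
I(h, A) = -13/4 (I(h, A) = -2 + (-11 + 1)/(5 + 3) = -2 - 10/8 = -2 - 10*1/8 = -2 - 5/4 = -13/4)
(I(d((6 - 1)*2, -1), P) + 391)**2 = (-13/4 + 391)**2 = (1551/4)**2 = 2405601/16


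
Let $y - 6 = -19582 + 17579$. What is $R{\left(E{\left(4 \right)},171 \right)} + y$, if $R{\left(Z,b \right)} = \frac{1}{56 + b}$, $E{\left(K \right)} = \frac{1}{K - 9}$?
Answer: $- \frac{453318}{227} \approx -1997.0$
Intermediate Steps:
$E{\left(K \right)} = \frac{1}{-9 + K}$
$y = -1997$ ($y = 6 + \left(-19582 + 17579\right) = 6 - 2003 = -1997$)
$R{\left(E{\left(4 \right)},171 \right)} + y = \frac{1}{56 + 171} - 1997 = \frac{1}{227} - 1997 = - \frac{453318}{227}$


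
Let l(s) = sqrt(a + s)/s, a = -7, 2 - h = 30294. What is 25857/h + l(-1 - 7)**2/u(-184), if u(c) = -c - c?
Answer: -152359611/178359296 ≈ -0.85423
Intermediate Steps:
h = -30292 (h = 2 - 1*30294 = 2 - 30294 = -30292)
l(s) = sqrt(-7 + s)/s
u(c) = -2*c
25857/h + l(-1 - 7)**2/u(-184) = 25857/(-30292) + (sqrt(-7 + (-1 - 7))/(-1 - 7))**2/((-2*(-184))) = 25857*(-1/30292) + (sqrt(-7 - 8)/(-8))**2/368 = -25857/30292 + (-I*sqrt(15)/8)**2*(1/368) = -25857/30292 - 15/64*1/368 = -25857/30292 - 15/23552 = -152359611/178359296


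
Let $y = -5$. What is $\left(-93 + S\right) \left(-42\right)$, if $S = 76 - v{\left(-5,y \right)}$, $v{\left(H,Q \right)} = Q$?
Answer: $504$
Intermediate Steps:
$S = 81$ ($S = 76 - -5 = 76 + 5 = 81$)
$\left(-93 + S\right) \left(-42\right) = \left(-93 + 81\right) \left(-42\right) = \left(-12\right) \left(-42\right) = 504$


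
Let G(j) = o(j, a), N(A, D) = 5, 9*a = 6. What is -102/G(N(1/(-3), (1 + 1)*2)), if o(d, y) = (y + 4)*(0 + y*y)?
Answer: -1377/28 ≈ -49.179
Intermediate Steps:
a = 2/3 (a = (1/9)*6 = 2/3 ≈ 0.66667)
o(d, y) = y**2*(4 + y) (o(d, y) = (4 + y)*(0 + y**2) = (4 + y)*y**2 = y**2*(4 + y))
G(j) = 56/27 (G(j) = (2/3)**2*(4 + 2/3) = (4/9)*(14/3) = 56/27)
-102/G(N(1/(-3), (1 + 1)*2)) = -102/56/27 = -102*27/56 = -1377/28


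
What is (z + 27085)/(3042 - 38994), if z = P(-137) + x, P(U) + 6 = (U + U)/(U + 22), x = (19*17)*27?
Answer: -294091/295320 ≈ -0.99584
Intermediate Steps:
x = 8721 (x = 323*27 = 8721)
P(U) = -6 + 2*U/(22 + U) (P(U) = -6 + (U + U)/(U + 22) = -6 + (2*U)/(22 + U) = -6 + 2*U/(22 + U))
z = 1002499/115 (z = 4*(-33 - 1*(-137))/(22 - 137) + 8721 = 4*(-33 + 137)/(-115) + 8721 = 4*(-1/115)*104 + 8721 = -416/115 + 8721 = 1002499/115 ≈ 8717.4)
(z + 27085)/(3042 - 38994) = (1002499/115 + 27085)/(3042 - 38994) = (4117274/115)/(-35952) = (4117274/115)*(-1/35952) = -294091/295320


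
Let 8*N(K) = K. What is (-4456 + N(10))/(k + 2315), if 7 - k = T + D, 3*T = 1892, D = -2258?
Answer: -53457/47392 ≈ -1.1280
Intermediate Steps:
N(K) = K/8
T = 1892/3 (T = (⅓)*1892 = 1892/3 ≈ 630.67)
k = 4903/3 (k = 7 - (1892/3 - 2258) = 7 - 1*(-4882/3) = 7 + 4882/3 = 4903/3 ≈ 1634.3)
(-4456 + N(10))/(k + 2315) = (-4456 + (⅛)*10)/(4903/3 + 2315) = (-4456 + 5/4)/(11848/3) = -17819/4*3/11848 = -53457/47392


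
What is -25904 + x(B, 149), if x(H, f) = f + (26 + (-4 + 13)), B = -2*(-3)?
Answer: -25720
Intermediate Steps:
B = 6
x(H, f) = 35 + f (x(H, f) = f + (26 + 9) = f + 35 = 35 + f)
-25904 + x(B, 149) = -25904 + (35 + 149) = -25904 + 184 = -25720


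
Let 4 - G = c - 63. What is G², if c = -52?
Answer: 14161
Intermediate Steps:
G = 119 (G = 4 - (-52 - 63) = 4 - 1*(-115) = 4 + 115 = 119)
G² = 119² = 14161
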